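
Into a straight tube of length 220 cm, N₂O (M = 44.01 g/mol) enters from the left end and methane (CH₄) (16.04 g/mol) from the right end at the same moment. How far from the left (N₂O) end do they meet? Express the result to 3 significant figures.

82.8 cm

Distances travelled in equal time are proportional to diffusion rates, so d_N₂O/d_CH₄ = √(M_CH₄/M_N₂O) = √(16.04/44.01) = 0.6037.
With d_N₂O + d_CH₄ = 220 cm, d_CH₄ = 220/(1 + 0.6037) = 137.2 cm.
d_N₂O = 220 − 137.2 = 82.8 cm.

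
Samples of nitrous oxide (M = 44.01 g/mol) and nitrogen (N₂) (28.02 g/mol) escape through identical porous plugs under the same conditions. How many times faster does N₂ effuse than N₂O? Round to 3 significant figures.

1.25

Using Graham's law: rate_N₂/rate_N₂O = √(M_N₂O/M_N₂) = √(44.01/28.02) = √1.571 = 1.25.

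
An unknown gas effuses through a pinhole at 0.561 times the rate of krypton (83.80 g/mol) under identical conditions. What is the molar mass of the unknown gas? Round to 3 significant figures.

266 g/mol

From Graham's law, rate_X/rate_Kr = √(M_Kr/M_X).
0.561 = √(83.80/M_X)
M_X = 83.80 / 0.561² = 83.80 / 0.3147 = 266 g/mol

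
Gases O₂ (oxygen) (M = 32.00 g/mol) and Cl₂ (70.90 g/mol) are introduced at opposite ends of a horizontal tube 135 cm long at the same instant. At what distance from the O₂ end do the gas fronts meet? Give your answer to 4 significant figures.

80.75 cm

Distances travelled in equal time are proportional to diffusion rates, so d_O₂/d_Cl₂ = √(M_Cl₂/M_O₂) = √(70.90/32.00) = 1.488.
With d_O₂ + d_Cl₂ = 135 cm, d_Cl₂ = 135/(1 + 1.488) = 54.25 cm.
d_O₂ = 135 − 54.25 = 80.75 cm.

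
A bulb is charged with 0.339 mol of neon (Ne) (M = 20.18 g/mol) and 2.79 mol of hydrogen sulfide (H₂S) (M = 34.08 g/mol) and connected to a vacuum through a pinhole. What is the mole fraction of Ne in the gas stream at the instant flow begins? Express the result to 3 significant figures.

Each component's effusion rate ∝ (its partial pressure)·(1/√M) ∝ n_i/√M_i.
So x_Ne in the escaping gas = (n_Ne/√M_Ne) / Σ(n_i/√M_i)
= (0.339/√20.18) / (0.339/√20.18 + 2.79/√34.08) = 0.07546/(0.07546 + 0.4779) = 0.136.

0.136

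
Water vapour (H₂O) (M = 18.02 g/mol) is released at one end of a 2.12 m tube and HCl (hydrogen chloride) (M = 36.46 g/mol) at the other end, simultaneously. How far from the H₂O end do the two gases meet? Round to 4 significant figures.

1.245 m

In equal time, each gas travels a distance ∝ its rate ∝ 1/√M, so d_H₂O/d_HCl = √(M_HCl/M_H₂O) = √(36.46/18.02) = 1.422.
With d_H₂O + d_HCl = 2.12 m, d_HCl = 2.12/(1 + 1.422) = 0.8752 m.
d_H₂O = 2.12 − 0.8752 = 1.245 m.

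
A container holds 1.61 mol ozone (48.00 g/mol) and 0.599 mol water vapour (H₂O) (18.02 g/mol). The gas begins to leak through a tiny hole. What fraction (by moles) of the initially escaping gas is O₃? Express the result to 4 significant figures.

0.6222

The effusion rate of species i is ∝ p_i/√M_i ∝ n_i/√M_i.
So x_O₃ in the escaping gas = (n_O₃/√M_O₃) / Σ(n_i/√M_i)
= (1.61/√48.00) / (1.61/√48.00 + 0.599/√18.02) = 0.2324/(0.2324 + 0.1411) = 0.6222.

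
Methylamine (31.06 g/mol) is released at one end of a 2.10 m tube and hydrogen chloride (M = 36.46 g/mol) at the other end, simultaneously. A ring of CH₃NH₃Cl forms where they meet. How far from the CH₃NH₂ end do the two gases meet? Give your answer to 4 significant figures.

1.092 m

Distances travelled in equal time are proportional to diffusion rates, so d_CH₃NH₂/d_HCl = √(M_HCl/M_CH₃NH₂) = √(36.46/31.06) = 1.083.
With d_CH₃NH₂ + d_HCl = 2.10 m, d_HCl = 2.10/(1 + 1.083) = 1.008 m.
d_CH₃NH₂ = 2.10 − 1.008 = 1.092 m.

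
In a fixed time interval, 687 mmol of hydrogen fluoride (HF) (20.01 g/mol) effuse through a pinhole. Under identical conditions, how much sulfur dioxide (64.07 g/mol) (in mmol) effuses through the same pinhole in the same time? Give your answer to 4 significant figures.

383.9 mmol

From Graham's law, rate_SO₂/rate_HF = √(M_HF/M_SO₂) = √(20.01/64.07) = √0.3123 = 0.5589.
So the amount for SO₂ is 687 × 0.5589 = 383.9 mmol.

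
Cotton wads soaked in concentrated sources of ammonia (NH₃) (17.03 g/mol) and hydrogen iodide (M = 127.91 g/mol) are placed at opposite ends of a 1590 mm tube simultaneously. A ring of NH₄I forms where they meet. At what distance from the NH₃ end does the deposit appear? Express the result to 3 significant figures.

The fronts meet when d_NH₃ + d_HI = L with d_NH₃/d_HI = √(M_HI/M_NH₃) (Graham's law). Here √(M_HI/M_NH₃) = √(127.91/17.03) = 2.741.
With d_NH₃ + d_HI = 1590 mm, d_HI = 1590/(1 + 2.741) = 425.1 mm.
d_NH₃ = 1590 − 425.1 = 1160 mm.

1160 mm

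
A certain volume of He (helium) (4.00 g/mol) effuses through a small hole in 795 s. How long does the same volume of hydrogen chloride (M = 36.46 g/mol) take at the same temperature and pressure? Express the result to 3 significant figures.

From Graham's law, t_HCl/t_He = √(M_HCl/M_He) = √(36.46/4.00) = √9.115 = 3.019.
So the time for HCl is 795 × 3.019 = 2400 s.

2400 s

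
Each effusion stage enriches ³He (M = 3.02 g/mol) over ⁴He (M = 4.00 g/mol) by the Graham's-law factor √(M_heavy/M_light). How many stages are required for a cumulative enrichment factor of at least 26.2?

Single-stage factor α = √(4.00/3.02), so ln α = ½ ln(1.32450) = 0.1405.
Need α^N ≥ 26.2 ⇒ N ≥ ln(26.2) / ln α = 3.266 / 0.1405 = 23.24.
Minimum whole number of stages: N = 24.

24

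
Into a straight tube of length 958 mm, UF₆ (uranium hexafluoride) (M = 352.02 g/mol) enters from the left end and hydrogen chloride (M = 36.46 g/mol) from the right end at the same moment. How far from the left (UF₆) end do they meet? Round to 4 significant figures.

Graham's law gives d_UF₆/d_HCl = rate_UF₆/rate_HCl = √(M_HCl/M_UF₆) = √(36.46/352.02) = 0.3218.
With d_UF₆ + d_HCl = 958 mm, d_HCl = 958/(1 + 0.3218) = 724.8 mm.
d_UF₆ = 958 − 724.8 = 233.2 mm.

233.2 mm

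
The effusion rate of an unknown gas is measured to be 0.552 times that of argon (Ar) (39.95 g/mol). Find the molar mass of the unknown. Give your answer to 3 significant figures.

By Graham's law, rate_X/rate_Ar = √(M_Ar/M_X).
0.552 = √(39.95/M_X)
M_X = 39.95 / 0.552² = 39.95 / 0.3047 = 131 g/mol

131 g/mol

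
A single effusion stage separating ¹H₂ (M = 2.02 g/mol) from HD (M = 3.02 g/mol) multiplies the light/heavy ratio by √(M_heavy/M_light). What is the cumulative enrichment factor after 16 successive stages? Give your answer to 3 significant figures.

25.0

Each stage multiplies the ratio by α = √(3.02/2.02), so after 16 stages the overall factor is α^16 = (3.02/2.02)^(16/2).
= 1.49505^8 = 25.0.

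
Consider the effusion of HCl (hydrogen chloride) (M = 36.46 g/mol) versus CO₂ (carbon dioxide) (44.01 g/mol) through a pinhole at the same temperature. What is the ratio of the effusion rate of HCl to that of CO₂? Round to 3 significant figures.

Graham's law gives rate_HCl/rate_CO₂ = √(M_CO₂/M_HCl) = √(44.01/36.46) = √1.207 = 1.10.

1.10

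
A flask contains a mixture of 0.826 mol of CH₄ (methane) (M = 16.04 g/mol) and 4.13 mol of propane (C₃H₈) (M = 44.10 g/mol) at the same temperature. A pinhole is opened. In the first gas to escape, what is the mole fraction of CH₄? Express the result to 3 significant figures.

Effusion rate of each component ∝ n_i/√M_i (partial pressure × 1/√M).
Mole fraction of CH₄ in the effusate = (n_CH₄/√M_CH₄) / (n_CH₄/√M_CH₄ + n_C₃H₈/√M_C₃H₈)
= (0.826/√16.04) / (0.826/√16.04 + 4.13/√44.10) = 0.2062/(0.2062 + 0.6219) = 0.249.

0.249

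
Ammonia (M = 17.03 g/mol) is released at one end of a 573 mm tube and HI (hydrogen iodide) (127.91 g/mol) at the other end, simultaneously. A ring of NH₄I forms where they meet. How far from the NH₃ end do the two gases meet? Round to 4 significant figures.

Distances travelled in equal time are proportional to diffusion rates, so d_NH₃/d_HI = √(M_HI/M_NH₃) = √(127.91/17.03) = 2.741.
With d_NH₃ + d_HI = 573 mm, d_HI = 573/(1 + 2.741) = 153.2 mm.
d_NH₃ = 573 − 153.2 = 419.8 mm.

419.8 mm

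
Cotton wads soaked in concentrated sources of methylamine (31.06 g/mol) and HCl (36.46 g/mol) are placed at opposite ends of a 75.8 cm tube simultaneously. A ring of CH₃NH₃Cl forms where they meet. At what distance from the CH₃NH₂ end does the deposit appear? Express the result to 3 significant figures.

39.4 cm

In equal time, each gas travels a distance ∝ its rate ∝ 1/√M, so d_CH₃NH₂/d_HCl = √(M_HCl/M_CH₃NH₂) = √(36.46/31.06) = 1.083.
With d_CH₃NH₂ + d_HCl = 75.8 cm, d_HCl = 75.8/(1 + 1.083) = 36.38 cm.
d_CH₃NH₂ = 75.8 − 36.38 = 39.4 cm.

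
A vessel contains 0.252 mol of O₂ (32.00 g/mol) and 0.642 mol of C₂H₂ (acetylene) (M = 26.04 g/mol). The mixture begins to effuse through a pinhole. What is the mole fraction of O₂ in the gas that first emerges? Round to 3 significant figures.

0.261

Each component's effusion rate ∝ (its partial pressure)·(1/√M) ∝ n_i/√M_i.
x_O₂(eff) = (n_O₂/√M_O₂) / (n_O₂/√M_O₂ + n_C₂H₂/√M_C₂H₂)
= (0.252/√32.00) / (0.252/√32.00 + 0.642/√26.04) = 0.04455/(0.04455 + 0.1258) = 0.261.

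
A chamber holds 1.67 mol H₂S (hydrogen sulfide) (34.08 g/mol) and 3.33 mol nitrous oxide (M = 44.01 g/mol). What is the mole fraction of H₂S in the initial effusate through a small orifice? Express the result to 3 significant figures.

Rate_i ∝ x_i/√M_i (Graham's law weighted by mole fraction), so the effusate composition follows n_i/√M_i.
x_H₂S(eff) = (n_H₂S/√M_H₂S) / (n_H₂S/√M_H₂S + n_N₂O/√M_N₂O)
= (1.67/√34.08) / (1.67/√34.08 + 3.33/√44.01) = 0.2861/(0.2861 + 0.5020) = 0.363.

0.363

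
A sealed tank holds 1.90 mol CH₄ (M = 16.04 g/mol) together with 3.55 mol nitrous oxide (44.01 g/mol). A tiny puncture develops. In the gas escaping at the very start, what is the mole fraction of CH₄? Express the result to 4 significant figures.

0.4699

Effusion rate of each component ∝ n_i/√M_i (partial pressure × 1/√M).
x_CH₄(eff) = (n_CH₄/√M_CH₄) / (n_CH₄/√M_CH₄ + n_N₂O/√M_N₂O)
= (1.90/√16.04) / (1.90/√16.04 + 3.55/√44.01) = 0.4744/(0.4744 + 0.5351) = 0.4699.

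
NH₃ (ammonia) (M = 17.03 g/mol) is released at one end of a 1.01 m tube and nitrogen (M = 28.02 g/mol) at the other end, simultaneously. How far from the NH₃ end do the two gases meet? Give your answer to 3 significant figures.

0.568 m

The fronts meet when d_NH₃ + d_N₂ = L with d_NH₃/d_N₂ = √(M_N₂/M_NH₃) (Graham's law). Here √(M_N₂/M_NH₃) = √(28.02/17.03) = 1.283.
With d_NH₃ + d_N₂ = 1.01 m, d_N₂ = 1.01/(1 + 1.283) = 0.4425 m.
d_NH₃ = 1.01 − 0.4425 = 0.568 m.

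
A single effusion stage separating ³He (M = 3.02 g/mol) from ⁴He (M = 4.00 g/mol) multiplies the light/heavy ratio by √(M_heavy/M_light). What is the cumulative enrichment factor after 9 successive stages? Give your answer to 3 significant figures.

3.54

Overall factor = α^9 with α = √(4.00/3.02), i.e. (4.00/3.02)^(9/2).
= 1.32450^(9/2) = 3.54.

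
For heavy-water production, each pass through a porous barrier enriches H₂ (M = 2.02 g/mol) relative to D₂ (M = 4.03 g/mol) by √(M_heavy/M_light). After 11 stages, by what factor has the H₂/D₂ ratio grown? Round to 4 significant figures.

44.64

Overall factor = α^11 with α = √(4.03/2.02), i.e. (4.03/2.02)^(11/2).
= 1.99505^(11/2) = 44.64.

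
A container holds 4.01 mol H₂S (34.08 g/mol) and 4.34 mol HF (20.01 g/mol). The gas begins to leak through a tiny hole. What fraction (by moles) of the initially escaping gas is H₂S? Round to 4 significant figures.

The effusion rate of species i is ∝ p_i/√M_i ∝ n_i/√M_i.
x_H₂S(eff) = (n_H₂S/√M_H₂S) / (n_H₂S/√M_H₂S + n_HF/√M_HF)
= (4.01/√34.08) / (4.01/√34.08 + 4.34/√20.01) = 0.6869/(0.6869 + 0.9702) = 0.4145.

0.4145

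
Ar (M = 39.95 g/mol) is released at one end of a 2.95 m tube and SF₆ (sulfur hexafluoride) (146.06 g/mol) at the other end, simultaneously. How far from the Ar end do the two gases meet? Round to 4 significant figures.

Graham's law gives d_Ar/d_SF₆ = rate_Ar/rate_SF₆ = √(M_SF₆/M_Ar) = √(146.06/39.95) = 1.912.
With d_Ar + d_SF₆ = 2.95 m, d_SF₆ = 2.95/(1 + 1.912) = 1.013 m.
d_Ar = 2.95 − 1.013 = 1.937 m.

1.937 m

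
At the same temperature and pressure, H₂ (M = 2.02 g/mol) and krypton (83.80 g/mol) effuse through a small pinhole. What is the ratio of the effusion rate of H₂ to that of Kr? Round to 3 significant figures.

6.44

By Graham's law, rate_H₂/rate_Kr = √(M_Kr/M_H₂) = √(83.80/2.02) = √41.49 = 6.44.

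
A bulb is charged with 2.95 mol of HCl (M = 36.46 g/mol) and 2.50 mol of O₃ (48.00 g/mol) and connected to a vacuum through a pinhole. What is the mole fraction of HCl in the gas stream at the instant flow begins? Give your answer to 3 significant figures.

0.575

The effusion rate of species i is ∝ p_i/√M_i ∝ n_i/√M_i.
So x_HCl in the escaping gas = (n_HCl/√M_HCl) / Σ(n_i/√M_i)
= (2.95/√36.46) / (2.95/√36.46 + 2.50/√48.00) = 0.4886/(0.4886 + 0.3608) = 0.575.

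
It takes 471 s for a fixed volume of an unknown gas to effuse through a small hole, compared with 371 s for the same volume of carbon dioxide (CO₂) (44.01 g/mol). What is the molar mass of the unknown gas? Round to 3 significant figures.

70.9 g/mol

Graham's law gives t_X/t_CO₂ = √(M_X/M_CO₂).
471/371 = 1.270 = √(M_X/44.01)
M_X = 44.01 × 1.270² = 44.01 × 1.612 = 70.9 g/mol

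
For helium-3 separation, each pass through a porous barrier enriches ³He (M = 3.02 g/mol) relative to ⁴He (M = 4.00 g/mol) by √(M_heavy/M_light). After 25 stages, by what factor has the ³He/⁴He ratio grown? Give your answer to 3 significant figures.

Each stage multiplies the ratio by α = √(4.00/3.02), so after 25 stages the overall factor is α^25 = (4.00/3.02)^(25/2).
= 1.32450^(25/2) = 33.5.

33.5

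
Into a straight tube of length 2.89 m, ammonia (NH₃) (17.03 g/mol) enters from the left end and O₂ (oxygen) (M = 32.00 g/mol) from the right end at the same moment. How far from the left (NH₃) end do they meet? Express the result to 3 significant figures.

Graham's law gives d_NH₃/d_O₂ = rate_NH₃/rate_O₂ = √(M_O₂/M_NH₃) = √(32.00/17.03) = 1.371.
With d_NH₃ + d_O₂ = 2.89 m, d_O₂ = 2.89/(1 + 1.371) = 1.219 m.
d_NH₃ = 2.89 − 1.219 = 1.67 m.

1.67 m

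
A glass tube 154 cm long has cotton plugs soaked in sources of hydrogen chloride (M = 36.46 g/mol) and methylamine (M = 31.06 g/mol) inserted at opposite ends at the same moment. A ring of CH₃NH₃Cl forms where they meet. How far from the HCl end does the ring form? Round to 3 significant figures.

73.9 cm

In equal time, each gas travels a distance ∝ its rate ∝ 1/√M, so d_HCl/d_CH₃NH₂ = √(M_CH₃NH₂/M_HCl) = √(31.06/36.46) = 0.9230.
With d_HCl + d_CH₃NH₂ = 154 cm, d_CH₃NH₂ = 154/(1 + 0.9230) = 80.08 cm.
d_HCl = 154 − 80.08 = 73.9 cm.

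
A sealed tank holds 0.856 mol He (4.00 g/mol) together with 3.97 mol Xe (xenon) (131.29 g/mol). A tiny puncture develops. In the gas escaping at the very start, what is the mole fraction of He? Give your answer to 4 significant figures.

Effusion rate of each component ∝ n_i/√M_i (partial pressure × 1/√M).
x_He(eff) = (n_He/√M_He) / (n_He/√M_He + n_Xe/√M_Xe)
= (0.856/√4.00) / (0.856/√4.00 + 3.97/√131.29) = 0.4280/(0.4280 + 0.3465) = 0.5526.

0.5526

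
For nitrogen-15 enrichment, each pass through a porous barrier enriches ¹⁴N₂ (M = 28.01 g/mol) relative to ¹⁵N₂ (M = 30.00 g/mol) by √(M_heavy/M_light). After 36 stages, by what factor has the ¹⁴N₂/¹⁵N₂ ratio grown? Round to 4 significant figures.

Overall factor = α^36 with α = √(30.00/28.01), i.e. (30.00/28.01)^(36/2).
= 1.07105^18 = 3.440.

3.440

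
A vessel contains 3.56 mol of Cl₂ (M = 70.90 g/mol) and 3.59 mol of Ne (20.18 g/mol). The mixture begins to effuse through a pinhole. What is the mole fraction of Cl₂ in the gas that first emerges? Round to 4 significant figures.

0.3460

Each component's effusion rate ∝ (its partial pressure)·(1/√M) ∝ n_i/√M_i.
x_Cl₂(eff) = (n_Cl₂/√M_Cl₂) / (n_Cl₂/√M_Cl₂ + n_Ne/√M_Ne)
= (3.56/√70.90) / (3.56/√70.90 + 3.59/√20.18) = 0.4228/(0.4228 + 0.7992) = 0.3460.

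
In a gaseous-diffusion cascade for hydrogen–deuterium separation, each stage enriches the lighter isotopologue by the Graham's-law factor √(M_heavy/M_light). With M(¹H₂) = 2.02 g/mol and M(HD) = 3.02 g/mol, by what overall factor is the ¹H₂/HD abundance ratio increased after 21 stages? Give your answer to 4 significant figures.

After 21 stages the ratio has grown by (√(3.02/2.02))^21 = (3.02/2.02)^(21/2).
= 1.49505^(21/2) = 68.22.

68.22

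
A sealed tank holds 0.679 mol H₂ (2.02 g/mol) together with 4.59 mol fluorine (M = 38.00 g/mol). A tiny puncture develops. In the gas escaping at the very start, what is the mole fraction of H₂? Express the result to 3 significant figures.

0.391

Rate_i ∝ x_i/√M_i (Graham's law weighted by mole fraction), so the effusate composition follows n_i/√M_i.
Mole fraction of H₂ in the effusate = (n_H₂/√M_H₂) / (n_H₂/√M_H₂ + n_F₂/√M_F₂)
= (0.679/√2.02) / (0.679/√2.02 + 4.59/√38.00) = 0.4777/(0.4777 + 0.7446) = 0.391.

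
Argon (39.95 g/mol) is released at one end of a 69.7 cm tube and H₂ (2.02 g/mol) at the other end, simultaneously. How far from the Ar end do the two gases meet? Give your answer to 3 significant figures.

12.8 cm

Graham's law gives d_Ar/d_H₂ = rate_Ar/rate_H₂ = √(M_H₂/M_Ar) = √(2.02/39.95) = 0.2249.
With d_Ar + d_H₂ = 69.7 cm, d_H₂ = 69.7/(1 + 0.2249) = 56.90 cm.
d_Ar = 69.7 − 56.90 = 12.8 cm.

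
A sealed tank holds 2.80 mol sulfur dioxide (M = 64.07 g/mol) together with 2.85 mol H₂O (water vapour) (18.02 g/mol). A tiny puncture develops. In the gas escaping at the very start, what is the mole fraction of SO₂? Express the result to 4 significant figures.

Effusion rate of each component ∝ n_i/√M_i (partial pressure × 1/√M).
So x_SO₂ in the escaping gas = (n_SO₂/√M_SO₂) / Σ(n_i/√M_i)
= (2.80/√64.07) / (2.80/√64.07 + 2.85/√18.02) = 0.3498/(0.3498 + 0.6714) = 0.3426.

0.3426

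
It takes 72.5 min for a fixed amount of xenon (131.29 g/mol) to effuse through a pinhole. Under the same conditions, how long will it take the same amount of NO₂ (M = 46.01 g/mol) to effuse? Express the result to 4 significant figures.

42.92 min

Graham's law gives t_NO₂/t_Xe = √(M_NO₂/M_Xe) = √(46.01/131.29) = √0.3504 = 0.5920.
So the time for NO₂ is 72.5 × 0.5920 = 42.92 min.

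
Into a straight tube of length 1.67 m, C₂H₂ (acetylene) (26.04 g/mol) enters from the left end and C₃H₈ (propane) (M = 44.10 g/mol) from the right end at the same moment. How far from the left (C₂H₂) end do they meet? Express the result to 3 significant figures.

0.944 m

Graham's law gives d_C₂H₂/d_C₃H₈ = rate_C₂H₂/rate_C₃H₈ = √(M_C₃H₈/M_C₂H₂) = √(44.10/26.04) = 1.301.
With d_C₂H₂ + d_C₃H₈ = 1.67 m, d_C₃H₈ = 1.67/(1 + 1.301) = 0.7257 m.
d_C₂H₂ = 1.67 − 0.7257 = 0.944 m.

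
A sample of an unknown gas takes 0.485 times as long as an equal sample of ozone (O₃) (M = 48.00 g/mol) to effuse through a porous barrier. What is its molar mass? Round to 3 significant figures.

11.3 g/mol

By Graham's law, t_X/t_O₃ = √(M_X/M_O₃).
0.485 = √(M_X/48.00)
M_X = 48.00 × 0.485² = 48.00 × 0.2352 = 11.3 g/mol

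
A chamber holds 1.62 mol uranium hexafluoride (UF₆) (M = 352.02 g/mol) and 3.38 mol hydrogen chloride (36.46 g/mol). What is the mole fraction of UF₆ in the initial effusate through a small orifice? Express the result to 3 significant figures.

Rate_i ∝ x_i/√M_i (Graham's law weighted by mole fraction), so the effusate composition follows n_i/√M_i.
So x_UF₆ in the escaping gas = (n_UF₆/√M_UF₆) / Σ(n_i/√M_i)
= (1.62/√352.02) / (1.62/√352.02 + 3.38/√36.46) = 0.08634/(0.08634 + 0.5598) = 0.134.

0.134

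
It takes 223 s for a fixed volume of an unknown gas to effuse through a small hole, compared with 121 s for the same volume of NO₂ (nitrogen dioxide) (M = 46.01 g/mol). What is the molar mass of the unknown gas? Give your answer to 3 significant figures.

156 g/mol

From Graham's law, t_X/t_NO₂ = √(M_X/M_NO₂).
223/121 = 1.843 = √(M_X/46.01)
M_X = 46.01 × 1.843² = 46.01 × 3.397 = 156 g/mol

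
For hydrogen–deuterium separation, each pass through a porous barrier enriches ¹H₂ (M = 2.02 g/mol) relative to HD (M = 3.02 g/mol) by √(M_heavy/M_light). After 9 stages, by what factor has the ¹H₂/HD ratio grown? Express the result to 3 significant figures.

6.11

Each stage multiplies the ratio by α = √(3.02/2.02), so after 9 stages the overall factor is α^9 = (3.02/2.02)^(9/2).
= 1.49505^(9/2) = 6.11.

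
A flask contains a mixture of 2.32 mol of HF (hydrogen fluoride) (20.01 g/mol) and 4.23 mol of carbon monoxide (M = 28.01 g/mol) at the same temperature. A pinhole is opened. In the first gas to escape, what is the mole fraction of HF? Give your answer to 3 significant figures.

0.394

Rate_i ∝ x_i/√M_i (Graham's law weighted by mole fraction), so the effusate composition follows n_i/√M_i.
Mole fraction of HF in the effusate = (n_HF/√M_HF) / (n_HF/√M_HF + n_CO/√M_CO)
= (2.32/√20.01) / (2.32/√20.01 + 4.23/√28.01) = 0.5186/(0.5186 + 0.7993) = 0.394.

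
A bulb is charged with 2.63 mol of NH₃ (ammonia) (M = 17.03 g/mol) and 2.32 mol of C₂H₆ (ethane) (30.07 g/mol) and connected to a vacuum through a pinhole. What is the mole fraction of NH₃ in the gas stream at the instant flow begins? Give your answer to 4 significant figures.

The effusion rate of species i is ∝ p_i/√M_i ∝ n_i/√M_i.
So x_NH₃ in the escaping gas = (n_NH₃/√M_NH₃) / Σ(n_i/√M_i)
= (2.63/√17.03) / (2.63/√17.03 + 2.32/√30.07) = 0.6373/(0.6373 + 0.4231) = 0.6010.

0.6010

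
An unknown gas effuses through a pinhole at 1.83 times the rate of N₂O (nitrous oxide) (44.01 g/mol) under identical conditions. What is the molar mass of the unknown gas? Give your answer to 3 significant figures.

From Graham's law, rate_X/rate_N₂O = √(M_N₂O/M_X).
1.83 = √(44.01/M_X)
M_X = 44.01 / 1.83² = 44.01 / 3.349 = 13.1 g/mol

13.1 g/mol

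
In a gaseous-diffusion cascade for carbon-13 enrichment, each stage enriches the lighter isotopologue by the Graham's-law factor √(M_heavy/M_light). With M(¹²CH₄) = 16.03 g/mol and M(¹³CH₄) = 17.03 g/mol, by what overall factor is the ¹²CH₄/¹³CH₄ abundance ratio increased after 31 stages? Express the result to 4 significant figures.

The single-stage factor is √(M_heavy/M_light), so 31 stages give [√(17.03/16.03)]^31 = (17.03/16.03)^(31/2).
= 1.06238^(31/2) = 2.555.

2.555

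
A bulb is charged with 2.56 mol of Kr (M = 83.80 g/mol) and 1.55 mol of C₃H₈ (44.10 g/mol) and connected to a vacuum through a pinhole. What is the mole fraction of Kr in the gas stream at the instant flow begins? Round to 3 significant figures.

Effusion rate of each component ∝ n_i/√M_i (partial pressure × 1/√M).
x_Kr(eff) = (n_Kr/√M_Kr) / (n_Kr/√M_Kr + n_C₃H₈/√M_C₃H₈)
= (2.56/√83.80) / (2.56/√83.80 + 1.55/√44.10) = 0.2797/(0.2797 + 0.2334) = 0.545.

0.545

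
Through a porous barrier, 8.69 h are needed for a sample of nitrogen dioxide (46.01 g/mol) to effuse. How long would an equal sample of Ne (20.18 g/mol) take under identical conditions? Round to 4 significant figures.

Using Graham's law: t_Ne/t_NO₂ = √(M_Ne/M_NO₂) = √(20.18/46.01) = √0.4386 = 0.6623.
So the time for Ne is 8.69 × 0.6623 = 5.755 h.

5.755 h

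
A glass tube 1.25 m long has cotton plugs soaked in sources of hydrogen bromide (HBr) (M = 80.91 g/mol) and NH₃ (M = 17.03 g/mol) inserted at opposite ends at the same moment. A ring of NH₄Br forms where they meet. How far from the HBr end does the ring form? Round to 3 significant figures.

The fronts meet when d_HBr + d_NH₃ = L with d_HBr/d_NH₃ = √(M_NH₃/M_HBr) (Graham's law). Here √(M_NH₃/M_HBr) = √(17.03/80.91) = 0.4588.
With d_HBr + d_NH₃ = 1.25 m, d_NH₃ = 1.25/(1 + 0.4588) = 0.8569 m.
d_HBr = 1.25 − 0.8569 = 0.393 m.

0.393 m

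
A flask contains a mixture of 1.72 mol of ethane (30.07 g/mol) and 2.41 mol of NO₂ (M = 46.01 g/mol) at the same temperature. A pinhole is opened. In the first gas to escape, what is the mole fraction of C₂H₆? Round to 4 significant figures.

0.4689

Effusion rate of each component ∝ n_i/√M_i (partial pressure × 1/√M).
x_C₂H₆(eff) = (n_C₂H₆/√M_C₂H₆) / (n_C₂H₆/√M_C₂H₆ + n_NO₂/√M_NO₂)
= (1.72/√30.07) / (1.72/√30.07 + 2.41/√46.01) = 0.3137/(0.3137 + 0.3553) = 0.4689.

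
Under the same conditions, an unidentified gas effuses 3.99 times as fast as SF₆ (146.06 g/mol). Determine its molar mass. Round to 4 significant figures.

Graham's law gives rate_X/rate_SF₆ = √(M_SF₆/M_X).
3.99 = √(146.06/M_X)
M_X = 146.06 / 3.99² = 146.06 / 15.92 = 9.175 g/mol

9.175 g/mol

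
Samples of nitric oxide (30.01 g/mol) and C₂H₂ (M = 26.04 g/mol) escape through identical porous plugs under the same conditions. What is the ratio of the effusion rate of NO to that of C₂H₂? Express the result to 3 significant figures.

Using Graham's law: rate_NO/rate_C₂H₂ = √(M_C₂H₂/M_NO) = √(26.04/30.01) = √0.8677 = 0.932.

0.932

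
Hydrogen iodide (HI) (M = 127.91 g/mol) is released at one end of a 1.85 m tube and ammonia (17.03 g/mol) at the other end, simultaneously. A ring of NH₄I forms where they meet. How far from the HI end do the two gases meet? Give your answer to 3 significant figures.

The fronts meet when d_HI + d_NH₃ = L with d_HI/d_NH₃ = √(M_NH₃/M_HI) (Graham's law). Here √(M_NH₃/M_HI) = √(17.03/127.91) = 0.3649.
With d_HI + d_NH₃ = 1.85 m, d_NH₃ = 1.85/(1 + 0.3649) = 1.355 m.
d_HI = 1.85 − 1.355 = 0.495 m.

0.495 m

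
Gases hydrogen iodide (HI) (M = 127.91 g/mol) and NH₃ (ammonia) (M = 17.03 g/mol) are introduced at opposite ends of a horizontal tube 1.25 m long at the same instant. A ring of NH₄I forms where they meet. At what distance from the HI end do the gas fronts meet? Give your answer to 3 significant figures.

0.334 m

In equal time, each gas travels a distance ∝ its rate ∝ 1/√M, so d_HI/d_NH₃ = √(M_NH₃/M_HI) = √(17.03/127.91) = 0.3649.
With d_HI + d_NH₃ = 1.25 m, d_NH₃ = 1.25/(1 + 0.3649) = 0.9158 m.
d_HI = 1.25 − 0.9158 = 0.334 m.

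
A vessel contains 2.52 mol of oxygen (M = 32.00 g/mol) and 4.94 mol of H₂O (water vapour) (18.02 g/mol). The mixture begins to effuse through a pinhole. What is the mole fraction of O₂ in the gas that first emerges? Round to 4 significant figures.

The effusion rate of species i is ∝ p_i/√M_i ∝ n_i/√M_i.
Mole fraction of O₂ in the effusate = (n_O₂/√M_O₂) / (n_O₂/√M_O₂ + n_H₂O/√M_H₂O)
= (2.52/√32.00) / (2.52/√32.00 + 4.94/√18.02) = 0.4455/(0.4455 + 1.164) = 0.2768.

0.2768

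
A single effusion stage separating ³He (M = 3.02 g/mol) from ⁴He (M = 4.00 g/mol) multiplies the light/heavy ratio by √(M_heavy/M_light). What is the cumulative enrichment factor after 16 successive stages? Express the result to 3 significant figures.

9.47

Each stage multiplies the ratio by α = √(4.00/3.02), so after 16 stages the overall factor is α^16 = (4.00/3.02)^(16/2).
= 1.32450^8 = 9.47.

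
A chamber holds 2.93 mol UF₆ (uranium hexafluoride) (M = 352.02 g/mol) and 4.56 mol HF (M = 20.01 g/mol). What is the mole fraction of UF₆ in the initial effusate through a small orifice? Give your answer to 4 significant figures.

Rate_i ∝ x_i/√M_i (Graham's law weighted by mole fraction), so the effusate composition follows n_i/√M_i.
x_UF₆(eff) = (n_UF₆/√M_UF₆) / (n_UF₆/√M_UF₆ + n_HF/√M_HF)
= (2.93/√352.02) / (2.93/√352.02 + 4.56/√20.01) = 0.1562/(0.1562 + 1.019) = 0.1328.

0.1328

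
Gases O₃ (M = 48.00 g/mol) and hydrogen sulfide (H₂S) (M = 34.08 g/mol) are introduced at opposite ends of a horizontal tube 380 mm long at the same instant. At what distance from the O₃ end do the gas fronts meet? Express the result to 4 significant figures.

173.8 mm

The fronts meet when d_O₃ + d_H₂S = L with d_O₃/d_H₂S = √(M_H₂S/M_O₃) (Graham's law). Here √(M_H₂S/M_O₃) = √(34.08/48.00) = 0.8426.
With d_O₃ + d_H₂S = 380 mm, d_H₂S = 380/(1 + 0.8426) = 206.2 mm.
d_O₃ = 380 − 206.2 = 173.8 mm.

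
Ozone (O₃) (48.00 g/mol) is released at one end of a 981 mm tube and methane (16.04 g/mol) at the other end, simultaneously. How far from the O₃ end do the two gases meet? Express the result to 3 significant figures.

359 mm

Graham's law gives d_O₃/d_CH₄ = rate_O₃/rate_CH₄ = √(M_CH₄/M_O₃) = √(16.04/48.00) = 0.5781.
With d_O₃ + d_CH₄ = 981 mm, d_CH₄ = 981/(1 + 0.5781) = 621.6 mm.
d_O₃ = 981 − 621.6 = 359 mm.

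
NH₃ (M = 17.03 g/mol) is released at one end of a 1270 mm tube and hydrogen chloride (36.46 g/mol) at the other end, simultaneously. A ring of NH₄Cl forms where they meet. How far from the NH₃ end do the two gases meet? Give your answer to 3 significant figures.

754 mm

Distances travelled in equal time are proportional to diffusion rates, so d_NH₃/d_HCl = √(M_HCl/M_NH₃) = √(36.46/17.03) = 1.463.
With d_NH₃ + d_HCl = 1270 mm, d_HCl = 1270/(1 + 1.463) = 515.6 mm.
d_NH₃ = 1270 − 515.6 = 754 mm.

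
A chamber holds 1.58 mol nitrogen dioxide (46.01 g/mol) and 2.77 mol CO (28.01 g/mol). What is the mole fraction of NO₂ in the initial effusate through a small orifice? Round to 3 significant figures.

Effusion rate of each component ∝ n_i/√M_i (partial pressure × 1/√M).
So x_NO₂ in the escaping gas = (n_NO₂/√M_NO₂) / Σ(n_i/√M_i)
= (1.58/√46.01) / (1.58/√46.01 + 2.77/√28.01) = 0.2329/(0.2329 + 0.5234) = 0.308.

0.308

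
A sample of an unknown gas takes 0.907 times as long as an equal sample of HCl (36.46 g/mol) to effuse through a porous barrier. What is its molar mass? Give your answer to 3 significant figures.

30.0 g/mol

By Graham's law, t_X/t_HCl = √(M_X/M_HCl).
0.907 = √(M_X/36.46)
M_X = 36.46 × 0.907² = 36.46 × 0.8226 = 30.0 g/mol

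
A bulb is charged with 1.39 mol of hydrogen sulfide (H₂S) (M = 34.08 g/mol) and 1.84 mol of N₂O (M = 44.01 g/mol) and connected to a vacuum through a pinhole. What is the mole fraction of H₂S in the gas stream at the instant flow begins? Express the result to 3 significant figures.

0.462

Effusion rate of each component ∝ n_i/√M_i (partial pressure × 1/√M).
x_H₂S(eff) = (n_H₂S/√M_H₂S) / (n_H₂S/√M_H₂S + n_N₂O/√M_N₂O)
= (1.39/√34.08) / (1.39/√34.08 + 1.84/√44.01) = 0.2381/(0.2381 + 0.2774) = 0.462.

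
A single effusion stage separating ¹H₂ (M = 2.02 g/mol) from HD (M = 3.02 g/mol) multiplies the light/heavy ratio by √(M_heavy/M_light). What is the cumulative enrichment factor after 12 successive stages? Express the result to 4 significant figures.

11.17

After 12 stages the ratio has grown by (√(3.02/2.02))^12 = (3.02/2.02)^(12/2).
= 1.49505^6 = 11.17.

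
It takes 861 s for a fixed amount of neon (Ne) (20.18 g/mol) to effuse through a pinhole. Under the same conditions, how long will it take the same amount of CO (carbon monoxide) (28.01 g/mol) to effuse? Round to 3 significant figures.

From Graham's law, t_CO/t_Ne = √(M_CO/M_Ne) = √(28.01/20.18) = √1.388 = 1.178.
So the time for CO is 861 × 1.178 = 1010 s.

1010 s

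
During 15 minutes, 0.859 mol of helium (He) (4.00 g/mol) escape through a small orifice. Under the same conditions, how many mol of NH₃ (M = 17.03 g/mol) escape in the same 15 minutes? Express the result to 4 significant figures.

Graham's law gives rate_NH₃/rate_He = √(M_He/M_NH₃) = √(4.00/17.03) = √0.2349 = 0.4846.
So the amount for NH₃ is 0.859 × 0.4846 = 0.4163 mol.

0.4163 mol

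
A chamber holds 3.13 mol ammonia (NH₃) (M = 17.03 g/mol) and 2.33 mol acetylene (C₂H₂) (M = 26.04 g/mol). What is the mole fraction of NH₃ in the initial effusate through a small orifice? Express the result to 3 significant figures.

Effusion rate of each component ∝ n_i/√M_i (partial pressure × 1/√M).
x_NH₃(eff) = (n_NH₃/√M_NH₃) / (n_NH₃/√M_NH₃ + n_C₂H₂/√M_C₂H₂)
= (3.13/√17.03) / (3.13/√17.03 + 2.33/√26.04) = 0.7585/(0.7585 + 0.4566) = 0.624.

0.624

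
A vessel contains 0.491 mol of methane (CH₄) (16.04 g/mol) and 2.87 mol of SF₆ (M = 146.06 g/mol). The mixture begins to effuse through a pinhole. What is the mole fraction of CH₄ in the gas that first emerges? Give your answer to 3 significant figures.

Each component's effusion rate ∝ (its partial pressure)·(1/√M) ∝ n_i/√M_i.
So x_CH₄ in the escaping gas = (n_CH₄/√M_CH₄) / Σ(n_i/√M_i)
= (0.491/√16.04) / (0.491/√16.04 + 2.87/√146.06) = 0.1226/(0.1226 + 0.2375) = 0.340.

0.340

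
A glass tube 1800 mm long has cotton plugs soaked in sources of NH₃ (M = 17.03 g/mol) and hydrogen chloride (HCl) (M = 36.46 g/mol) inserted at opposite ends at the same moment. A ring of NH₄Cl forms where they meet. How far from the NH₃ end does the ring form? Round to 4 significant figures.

Graham's law gives d_NH₃/d_HCl = rate_NH₃/rate_HCl = √(M_HCl/M_NH₃) = √(36.46/17.03) = 1.463.
With d_NH₃ + d_HCl = 1800 mm, d_HCl = 1800/(1 + 1.463) = 730.8 mm.
d_NH₃ = 1800 − 730.8 = 1069 mm.

1069 mm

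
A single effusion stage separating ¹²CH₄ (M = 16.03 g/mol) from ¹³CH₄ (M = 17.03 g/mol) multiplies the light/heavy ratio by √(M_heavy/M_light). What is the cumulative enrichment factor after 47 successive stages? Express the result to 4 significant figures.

The single-stage factor is √(M_heavy/M_light), so 47 stages give [√(17.03/16.03)]^47 = (17.03/16.03)^(47/2).
= 1.06238^(47/2) = 4.146.

4.146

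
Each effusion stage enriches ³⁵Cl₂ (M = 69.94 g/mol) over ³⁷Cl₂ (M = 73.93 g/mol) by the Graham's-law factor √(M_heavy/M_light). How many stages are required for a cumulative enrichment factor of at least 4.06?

With α = √(73.93/69.94) per stage, ln α = ½ ln(1.05705) = 0.02774.
Need α^N ≥ 4.06 ⇒ N ≥ ln(4.06) / ln α = 1.401 / 0.02774 = 50.51.
Rounding up, N = 51 stages.

51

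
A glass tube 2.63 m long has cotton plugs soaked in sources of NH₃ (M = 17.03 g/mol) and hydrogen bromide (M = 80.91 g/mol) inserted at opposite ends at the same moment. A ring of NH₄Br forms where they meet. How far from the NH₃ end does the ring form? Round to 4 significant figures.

The fronts meet when d_NH₃ + d_HBr = L with d_NH₃/d_HBr = √(M_HBr/M_NH₃) (Graham's law). Here √(M_HBr/M_NH₃) = √(80.91/17.03) = 2.180.
With d_NH₃ + d_HBr = 2.63 m, d_HBr = 2.63/(1 + 2.180) = 0.8271 m.
d_NH₃ = 2.63 − 0.8271 = 1.803 m.

1.803 m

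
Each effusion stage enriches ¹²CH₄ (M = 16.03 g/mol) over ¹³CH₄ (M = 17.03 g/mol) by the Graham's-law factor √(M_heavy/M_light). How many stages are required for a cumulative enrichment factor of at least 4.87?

53

Per stage α = (17.03/16.03)^(1/2) = 1.06238^0.5, giving ln α = 0.03026.
Need α^N ≥ 4.87 ⇒ N ≥ ln(4.87) / ln α = 1.583 / 0.03026 = 52.32.
So at least 53 stages are needed.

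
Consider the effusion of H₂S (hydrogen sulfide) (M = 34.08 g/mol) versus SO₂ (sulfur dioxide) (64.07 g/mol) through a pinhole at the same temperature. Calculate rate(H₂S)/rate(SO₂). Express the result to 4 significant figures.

From Graham's law, rate_H₂S/rate_SO₂ = √(M_SO₂/M_H₂S) = √(64.07/34.08) = √1.880 = 1.371.

1.371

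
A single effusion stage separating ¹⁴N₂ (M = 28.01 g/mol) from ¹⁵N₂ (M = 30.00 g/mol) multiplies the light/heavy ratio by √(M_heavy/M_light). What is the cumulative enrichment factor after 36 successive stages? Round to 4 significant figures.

3.440

Overall factor = α^36 with α = √(30.00/28.01), i.e. (30.00/28.01)^(36/2).
= 1.07105^18 = 3.440.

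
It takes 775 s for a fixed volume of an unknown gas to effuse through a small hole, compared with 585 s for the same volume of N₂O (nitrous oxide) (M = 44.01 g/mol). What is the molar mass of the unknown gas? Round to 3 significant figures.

From Graham's law, t_X/t_N₂O = √(M_X/M_N₂O).
775/585 = 1.325 = √(M_X/44.01)
M_X = 44.01 × 1.325² = 44.01 × 1.755 = 77.2 g/mol

77.2 g/mol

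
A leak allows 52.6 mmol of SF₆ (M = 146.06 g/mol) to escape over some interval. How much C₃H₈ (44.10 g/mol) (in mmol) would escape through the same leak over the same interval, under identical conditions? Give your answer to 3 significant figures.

95.7 mmol

Graham's law gives rate_C₃H₈/rate_SF₆ = √(M_SF₆/M_C₃H₈) = √(146.06/44.10) = √3.312 = 1.820.
So the amount for C₃H₈ is 52.6 × 1.820 = 95.7 mmol.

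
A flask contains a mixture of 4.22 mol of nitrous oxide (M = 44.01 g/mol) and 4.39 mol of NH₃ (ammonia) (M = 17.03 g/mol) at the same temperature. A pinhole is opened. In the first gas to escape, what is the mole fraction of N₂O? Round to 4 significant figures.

Effusion rate of each component ∝ n_i/√M_i (partial pressure × 1/√M).
x_N₂O(eff) = (n_N₂O/√M_N₂O) / (n_N₂O/√M_N₂O + n_NH₃/√M_NH₃)
= (4.22/√44.01) / (4.22/√44.01 + 4.39/√17.03) = 0.6361/(0.6361 + 1.064) = 0.3742.

0.3742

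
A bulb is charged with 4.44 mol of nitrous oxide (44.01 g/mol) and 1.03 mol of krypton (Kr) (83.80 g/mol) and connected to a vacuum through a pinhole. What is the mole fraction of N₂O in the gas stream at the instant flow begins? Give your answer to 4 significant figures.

0.8561

Rate_i ∝ x_i/√M_i (Graham's law weighted by mole fraction), so the effusate composition follows n_i/√M_i.
So x_N₂O in the escaping gas = (n_N₂O/√M_N₂O) / Σ(n_i/√M_i)
= (4.44/√44.01) / (4.44/√44.01 + 1.03/√83.80) = 0.6693/(0.6693 + 0.1125) = 0.8561.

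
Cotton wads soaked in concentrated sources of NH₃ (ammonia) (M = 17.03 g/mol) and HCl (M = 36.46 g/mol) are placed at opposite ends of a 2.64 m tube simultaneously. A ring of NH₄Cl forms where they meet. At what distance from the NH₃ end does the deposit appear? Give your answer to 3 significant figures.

Distances travelled in equal time are proportional to diffusion rates, so d_NH₃/d_HCl = √(M_HCl/M_NH₃) = √(36.46/17.03) = 1.463.
With d_NH₃ + d_HCl = 2.64 m, d_HCl = 2.64/(1 + 1.463) = 1.072 m.
d_NH₃ = 2.64 − 1.072 = 1.57 m.

1.57 m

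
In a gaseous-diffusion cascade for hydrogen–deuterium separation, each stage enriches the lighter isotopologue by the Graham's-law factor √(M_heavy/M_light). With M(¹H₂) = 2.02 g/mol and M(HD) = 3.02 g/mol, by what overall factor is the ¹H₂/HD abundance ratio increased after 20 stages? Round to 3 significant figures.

After 20 stages the ratio has grown by (√(3.02/2.02))^20 = (3.02/2.02)^(20/2).
= 1.49505^10 = 55.8.

55.8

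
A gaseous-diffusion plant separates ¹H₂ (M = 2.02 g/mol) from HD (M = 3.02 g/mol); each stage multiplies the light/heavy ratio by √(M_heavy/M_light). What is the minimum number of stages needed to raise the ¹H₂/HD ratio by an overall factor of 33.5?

18

With α = √(3.02/2.02) per stage, ln α = ½ ln(1.49505) = 0.2011.
Need α^N ≥ 33.5 ⇒ N ≥ ln(33.5) / ln α = 3.512 / 0.2011 = 17.46.
So at least 18 stages are needed.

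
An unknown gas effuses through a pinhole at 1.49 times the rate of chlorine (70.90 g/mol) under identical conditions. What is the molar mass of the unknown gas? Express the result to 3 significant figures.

From Graham's law, rate_X/rate_Cl₂ = √(M_Cl₂/M_X).
1.49 = √(70.90/M_X)
M_X = 70.90 / 1.49² = 70.90 / 2.220 = 31.9 g/mol

31.9 g/mol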